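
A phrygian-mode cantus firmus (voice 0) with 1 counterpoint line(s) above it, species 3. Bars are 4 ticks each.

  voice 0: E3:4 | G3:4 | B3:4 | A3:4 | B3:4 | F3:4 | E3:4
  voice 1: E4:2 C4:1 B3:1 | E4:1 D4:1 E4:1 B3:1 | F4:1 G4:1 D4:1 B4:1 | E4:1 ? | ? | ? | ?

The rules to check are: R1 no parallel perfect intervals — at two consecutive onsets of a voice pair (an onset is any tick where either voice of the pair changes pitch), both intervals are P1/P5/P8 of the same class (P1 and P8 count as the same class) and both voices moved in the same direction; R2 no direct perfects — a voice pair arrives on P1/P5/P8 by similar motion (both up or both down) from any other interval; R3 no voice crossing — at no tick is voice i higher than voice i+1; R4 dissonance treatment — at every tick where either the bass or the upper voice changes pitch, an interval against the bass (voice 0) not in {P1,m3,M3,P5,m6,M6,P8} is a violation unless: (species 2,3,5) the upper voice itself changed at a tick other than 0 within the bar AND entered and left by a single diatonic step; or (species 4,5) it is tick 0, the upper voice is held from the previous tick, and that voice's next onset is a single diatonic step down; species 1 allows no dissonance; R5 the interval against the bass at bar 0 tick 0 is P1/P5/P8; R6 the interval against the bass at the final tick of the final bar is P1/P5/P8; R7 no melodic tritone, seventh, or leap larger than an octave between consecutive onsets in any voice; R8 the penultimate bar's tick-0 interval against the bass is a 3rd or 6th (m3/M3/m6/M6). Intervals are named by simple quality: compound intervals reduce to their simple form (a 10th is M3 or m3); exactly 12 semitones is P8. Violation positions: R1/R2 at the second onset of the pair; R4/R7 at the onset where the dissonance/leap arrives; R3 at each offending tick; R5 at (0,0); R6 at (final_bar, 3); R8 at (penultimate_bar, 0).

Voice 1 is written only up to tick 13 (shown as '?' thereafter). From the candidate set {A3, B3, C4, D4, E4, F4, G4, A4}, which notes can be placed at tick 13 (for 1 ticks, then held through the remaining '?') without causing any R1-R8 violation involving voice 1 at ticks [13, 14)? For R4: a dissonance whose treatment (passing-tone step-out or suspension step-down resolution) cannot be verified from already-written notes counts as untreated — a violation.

A3: legal
B3: violates R4
C4: legal
D4: violates R4
E4: legal
F4: legal
G4: violates R4
A4: legal

{A3, A4, C4, E4, F4}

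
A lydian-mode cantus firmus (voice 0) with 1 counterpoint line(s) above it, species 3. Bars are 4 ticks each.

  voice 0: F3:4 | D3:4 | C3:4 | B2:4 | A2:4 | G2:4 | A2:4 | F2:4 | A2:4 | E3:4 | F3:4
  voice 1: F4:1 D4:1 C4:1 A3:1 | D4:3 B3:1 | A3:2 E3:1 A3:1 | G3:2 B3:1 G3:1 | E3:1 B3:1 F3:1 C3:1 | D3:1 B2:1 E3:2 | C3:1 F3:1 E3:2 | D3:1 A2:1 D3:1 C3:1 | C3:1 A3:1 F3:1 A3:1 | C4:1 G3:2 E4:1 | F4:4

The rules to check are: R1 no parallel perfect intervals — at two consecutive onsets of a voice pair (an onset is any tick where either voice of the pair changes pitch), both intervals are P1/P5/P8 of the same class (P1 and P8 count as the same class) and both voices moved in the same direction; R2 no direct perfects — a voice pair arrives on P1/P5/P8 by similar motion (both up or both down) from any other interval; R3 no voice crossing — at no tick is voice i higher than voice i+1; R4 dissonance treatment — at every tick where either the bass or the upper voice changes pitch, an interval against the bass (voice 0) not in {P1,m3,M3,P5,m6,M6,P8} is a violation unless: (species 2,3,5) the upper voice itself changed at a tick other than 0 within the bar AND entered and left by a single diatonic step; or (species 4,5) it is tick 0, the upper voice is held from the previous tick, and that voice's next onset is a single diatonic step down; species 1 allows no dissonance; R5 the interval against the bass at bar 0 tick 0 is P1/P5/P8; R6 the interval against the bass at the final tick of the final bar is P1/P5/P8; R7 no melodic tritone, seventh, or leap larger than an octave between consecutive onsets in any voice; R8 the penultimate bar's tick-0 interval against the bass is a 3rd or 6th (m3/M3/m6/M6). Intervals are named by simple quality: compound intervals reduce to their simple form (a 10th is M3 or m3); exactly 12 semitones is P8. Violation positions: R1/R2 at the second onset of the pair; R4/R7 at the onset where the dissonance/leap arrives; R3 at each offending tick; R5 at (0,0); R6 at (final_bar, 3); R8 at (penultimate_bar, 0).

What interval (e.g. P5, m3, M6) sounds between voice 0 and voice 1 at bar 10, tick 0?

P8

voice 0=F3 voice 1=F4 -> P8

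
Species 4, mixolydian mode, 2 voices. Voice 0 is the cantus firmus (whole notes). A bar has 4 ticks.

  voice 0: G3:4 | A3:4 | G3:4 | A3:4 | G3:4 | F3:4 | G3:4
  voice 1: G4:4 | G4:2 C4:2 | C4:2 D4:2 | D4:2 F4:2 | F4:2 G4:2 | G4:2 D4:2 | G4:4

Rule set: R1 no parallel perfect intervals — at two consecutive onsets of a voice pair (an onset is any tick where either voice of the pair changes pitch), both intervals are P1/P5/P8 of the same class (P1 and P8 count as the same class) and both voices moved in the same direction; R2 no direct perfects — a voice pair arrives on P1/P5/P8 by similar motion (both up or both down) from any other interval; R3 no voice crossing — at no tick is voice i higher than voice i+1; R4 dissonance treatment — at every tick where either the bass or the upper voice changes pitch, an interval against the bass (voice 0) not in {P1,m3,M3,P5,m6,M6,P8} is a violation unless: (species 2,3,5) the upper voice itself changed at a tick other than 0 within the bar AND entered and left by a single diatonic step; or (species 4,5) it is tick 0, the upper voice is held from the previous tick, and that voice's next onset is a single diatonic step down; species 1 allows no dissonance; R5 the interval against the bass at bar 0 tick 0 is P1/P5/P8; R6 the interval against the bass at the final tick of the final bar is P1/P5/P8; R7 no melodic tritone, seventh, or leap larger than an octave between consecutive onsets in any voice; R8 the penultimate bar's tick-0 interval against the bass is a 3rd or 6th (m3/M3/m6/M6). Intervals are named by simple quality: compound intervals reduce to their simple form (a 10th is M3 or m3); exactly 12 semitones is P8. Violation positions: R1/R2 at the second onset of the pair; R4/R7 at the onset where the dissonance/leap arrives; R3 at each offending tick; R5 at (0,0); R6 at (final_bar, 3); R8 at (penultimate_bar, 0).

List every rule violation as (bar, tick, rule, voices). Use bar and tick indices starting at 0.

bar 0: v0=G3 v1=G4 downbeat P8
bar 1: v0=A3 v1=G4 downbeat m7
bar 2: v0=G3 v1=C4 downbeat P4
bar 3: v0=A3 v1=D4 downbeat P4
bar 4: v0=G3 v1=F4 downbeat m7
bar 5: v0=F3 v1=G4 downbeat M2
bar 6: v0=G3 v1=G4 downbeat P8
  -> R4 @ bar 1 tick 0 v(0, 1): A3/G4 m7 untreated
  -> R4 @ bar 2 tick 0 v(0, 1): G3/C4 P4 untreated
  -> R4 @ bar 3 tick 0 v(0, 1): A3/D4 P4 untreated
  -> R4 @ bar 4 tick 0 v(0, 1): G3/F4 m7 untreated
  -> R4 @ bar 5 tick 0 v(0, 1): F3/G4 M2 untreated
  -> R8 @ bar 5 tick 0 v(0, 1): penult M2 not 3rd/6th
  -> R2 @ bar 6 tick 0 v(0, 1): F3/D4 M6 -> G3/G4 P8 similar

(1, 0, R4, (0, 1))
(2, 0, R4, (0, 1))
(3, 0, R4, (0, 1))
(4, 0, R4, (0, 1))
(5, 0, R4, (0, 1))
(5, 0, R8, (0, 1))
(6, 0, R2, (0, 1))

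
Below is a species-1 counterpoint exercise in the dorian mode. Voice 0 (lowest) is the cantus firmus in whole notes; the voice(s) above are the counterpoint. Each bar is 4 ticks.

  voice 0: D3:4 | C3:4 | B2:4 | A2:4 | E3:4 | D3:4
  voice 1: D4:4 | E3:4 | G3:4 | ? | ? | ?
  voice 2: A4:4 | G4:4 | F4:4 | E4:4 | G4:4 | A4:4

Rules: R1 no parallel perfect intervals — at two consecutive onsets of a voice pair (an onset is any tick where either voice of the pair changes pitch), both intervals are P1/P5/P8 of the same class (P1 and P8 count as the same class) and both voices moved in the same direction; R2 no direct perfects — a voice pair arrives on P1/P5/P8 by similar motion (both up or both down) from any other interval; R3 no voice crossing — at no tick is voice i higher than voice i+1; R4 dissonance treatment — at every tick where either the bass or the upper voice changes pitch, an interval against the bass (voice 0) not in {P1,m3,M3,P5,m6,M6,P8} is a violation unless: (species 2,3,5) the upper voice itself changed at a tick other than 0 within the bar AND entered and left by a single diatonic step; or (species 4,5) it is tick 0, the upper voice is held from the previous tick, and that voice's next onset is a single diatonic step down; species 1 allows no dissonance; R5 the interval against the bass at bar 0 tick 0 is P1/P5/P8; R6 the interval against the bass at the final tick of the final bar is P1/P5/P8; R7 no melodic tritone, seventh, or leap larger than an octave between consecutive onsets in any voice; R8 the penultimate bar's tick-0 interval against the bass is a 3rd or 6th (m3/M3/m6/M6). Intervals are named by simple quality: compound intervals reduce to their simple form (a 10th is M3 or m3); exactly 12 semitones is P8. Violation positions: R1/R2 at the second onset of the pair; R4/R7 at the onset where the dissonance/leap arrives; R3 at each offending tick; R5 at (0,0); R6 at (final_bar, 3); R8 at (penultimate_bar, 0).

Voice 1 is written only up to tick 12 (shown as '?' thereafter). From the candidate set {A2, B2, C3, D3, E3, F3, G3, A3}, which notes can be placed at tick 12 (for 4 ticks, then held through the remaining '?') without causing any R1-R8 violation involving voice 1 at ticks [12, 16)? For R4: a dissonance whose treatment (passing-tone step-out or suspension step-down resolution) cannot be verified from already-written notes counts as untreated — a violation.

{A3, C3, F3}

A2: violates R2,R7
B2: violates R4
C3: legal
D3: violates R4
E3: violates R2
F3: legal
G3: violates R4
A3: legal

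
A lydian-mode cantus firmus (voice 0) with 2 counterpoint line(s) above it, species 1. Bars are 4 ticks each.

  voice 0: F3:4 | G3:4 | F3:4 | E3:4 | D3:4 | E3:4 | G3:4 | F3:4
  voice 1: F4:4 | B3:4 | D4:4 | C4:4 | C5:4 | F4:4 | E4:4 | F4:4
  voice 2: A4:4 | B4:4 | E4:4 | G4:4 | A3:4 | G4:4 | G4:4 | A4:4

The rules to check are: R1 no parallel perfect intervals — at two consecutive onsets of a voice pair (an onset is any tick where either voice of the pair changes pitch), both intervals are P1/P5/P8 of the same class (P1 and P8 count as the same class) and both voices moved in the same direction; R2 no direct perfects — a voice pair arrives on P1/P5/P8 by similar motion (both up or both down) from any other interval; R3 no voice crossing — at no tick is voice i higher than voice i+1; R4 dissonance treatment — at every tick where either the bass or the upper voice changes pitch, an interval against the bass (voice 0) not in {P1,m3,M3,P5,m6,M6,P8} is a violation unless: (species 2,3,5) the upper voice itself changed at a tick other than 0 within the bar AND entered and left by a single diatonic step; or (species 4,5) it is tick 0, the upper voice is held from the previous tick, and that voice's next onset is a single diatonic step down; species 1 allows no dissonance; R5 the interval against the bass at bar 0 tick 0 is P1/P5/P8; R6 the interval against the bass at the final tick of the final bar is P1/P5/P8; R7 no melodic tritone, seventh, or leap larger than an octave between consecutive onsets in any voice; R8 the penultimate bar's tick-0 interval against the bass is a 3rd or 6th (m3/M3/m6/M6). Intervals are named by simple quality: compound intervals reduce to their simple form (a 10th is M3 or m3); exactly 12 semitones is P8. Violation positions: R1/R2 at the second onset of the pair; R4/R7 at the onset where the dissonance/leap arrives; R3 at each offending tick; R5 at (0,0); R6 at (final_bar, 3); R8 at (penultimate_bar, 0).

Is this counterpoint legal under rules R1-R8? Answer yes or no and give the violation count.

No (14 violations)

bar 0: v0=F3 v1=F4 v2=A4 (M3)
bar 1: v0=G3 v1=B3 v2=B4 (M3)
bar 2: v0=F3 v1=D4 v2=E4 (M7)
bar 3: v0=E3 v1=C4 v2=G4 (m3)
bar 4: v0=D3 v1=C5 v2=A3 (P5)
bar 5: v0=E3 v1=F4 v2=G4 (m3)
bar 6: v0=G3 v1=E4 v2=G4 (P8)
bar 7: v0=F3 v1=F4 v2=A4 (M3)
  R5 @ bar0.0: opens on M3
  R7 @ bar1.0: F4->B3 leap 6st
  R4 @ bar2.0: F3/E4 M7 untreated
  R2 @ bar4.0: E3/G4 m3 -> D3/A3 P5 similar
  R3 @ bar4.0: C5 above A3
  R4 @ bar4.0: D3/C5 m7 untreated
  R7 @ bar4.0: G4->A3 leap 10st
  R3 @ bar4.1: C5 above A3
  R3 @ bar4.2: C5 above A3
  R3 @ bar4.3: C5 above A3
  R4 @ bar5.0: E3/F4 m2 untreated
  R7 @ bar5.0: A3->G4 leap 10st
  R8 @ bar6.0: penult P8 not 3rd/6th
  R6 @ bar7.3: closes on M3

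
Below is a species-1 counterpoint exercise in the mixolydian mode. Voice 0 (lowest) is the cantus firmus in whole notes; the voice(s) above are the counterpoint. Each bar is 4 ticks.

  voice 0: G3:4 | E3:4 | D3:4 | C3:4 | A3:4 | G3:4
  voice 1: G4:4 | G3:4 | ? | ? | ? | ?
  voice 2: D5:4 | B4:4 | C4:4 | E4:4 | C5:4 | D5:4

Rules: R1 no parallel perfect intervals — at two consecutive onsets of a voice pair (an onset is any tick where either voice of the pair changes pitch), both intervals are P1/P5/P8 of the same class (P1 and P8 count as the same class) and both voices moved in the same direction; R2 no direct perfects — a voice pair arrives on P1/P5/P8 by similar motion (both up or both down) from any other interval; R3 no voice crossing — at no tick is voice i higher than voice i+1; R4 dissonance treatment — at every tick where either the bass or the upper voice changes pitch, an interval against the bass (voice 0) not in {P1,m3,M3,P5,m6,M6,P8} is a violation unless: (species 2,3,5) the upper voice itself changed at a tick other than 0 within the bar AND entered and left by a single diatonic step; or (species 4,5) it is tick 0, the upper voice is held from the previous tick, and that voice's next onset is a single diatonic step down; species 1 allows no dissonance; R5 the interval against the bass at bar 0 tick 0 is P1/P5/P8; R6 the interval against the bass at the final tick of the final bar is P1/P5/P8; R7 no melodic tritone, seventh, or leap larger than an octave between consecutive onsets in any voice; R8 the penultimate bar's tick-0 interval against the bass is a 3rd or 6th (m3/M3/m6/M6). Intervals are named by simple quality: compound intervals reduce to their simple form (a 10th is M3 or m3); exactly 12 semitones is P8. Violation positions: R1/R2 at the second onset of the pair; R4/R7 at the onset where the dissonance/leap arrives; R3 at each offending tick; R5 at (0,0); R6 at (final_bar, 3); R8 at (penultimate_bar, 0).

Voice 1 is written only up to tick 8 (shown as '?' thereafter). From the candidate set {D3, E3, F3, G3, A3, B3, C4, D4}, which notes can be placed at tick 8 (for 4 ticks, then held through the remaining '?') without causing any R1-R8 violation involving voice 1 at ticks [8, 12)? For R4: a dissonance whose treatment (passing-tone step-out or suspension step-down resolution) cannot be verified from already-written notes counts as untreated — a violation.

D3: violates R2
E3: violates R4
F3: violates R2
G3: violates R4
A3: legal
B3: legal
C4: violates R4
D4: violates R3

{A3, B3}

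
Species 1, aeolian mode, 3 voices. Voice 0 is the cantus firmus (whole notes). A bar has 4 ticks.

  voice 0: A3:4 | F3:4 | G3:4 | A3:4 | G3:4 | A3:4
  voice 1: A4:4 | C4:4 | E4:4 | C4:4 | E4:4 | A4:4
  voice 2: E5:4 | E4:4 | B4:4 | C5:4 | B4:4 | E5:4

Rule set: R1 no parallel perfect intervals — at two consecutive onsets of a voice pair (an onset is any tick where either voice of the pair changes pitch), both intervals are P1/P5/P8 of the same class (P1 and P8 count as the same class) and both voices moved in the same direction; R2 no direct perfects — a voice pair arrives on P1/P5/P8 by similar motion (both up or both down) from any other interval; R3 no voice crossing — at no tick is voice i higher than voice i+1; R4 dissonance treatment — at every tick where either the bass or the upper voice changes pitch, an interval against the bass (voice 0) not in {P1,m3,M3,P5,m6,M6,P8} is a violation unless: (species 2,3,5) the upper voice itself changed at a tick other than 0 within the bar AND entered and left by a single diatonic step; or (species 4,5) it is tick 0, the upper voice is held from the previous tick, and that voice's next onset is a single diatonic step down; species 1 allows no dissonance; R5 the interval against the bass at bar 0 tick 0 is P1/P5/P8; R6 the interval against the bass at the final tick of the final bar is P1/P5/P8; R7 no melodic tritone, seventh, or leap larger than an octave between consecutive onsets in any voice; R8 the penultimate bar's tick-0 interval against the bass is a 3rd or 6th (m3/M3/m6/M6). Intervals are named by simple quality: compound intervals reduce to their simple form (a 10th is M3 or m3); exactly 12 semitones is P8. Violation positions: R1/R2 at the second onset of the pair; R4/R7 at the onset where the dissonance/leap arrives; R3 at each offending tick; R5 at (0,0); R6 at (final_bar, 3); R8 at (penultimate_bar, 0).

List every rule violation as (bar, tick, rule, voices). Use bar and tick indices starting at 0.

bar 0: v0=A3 v1=A4 v2=E5 downbeat P5
bar 1: v0=F3 v1=C4 v2=E4 downbeat M7
bar 2: v0=G3 v1=E4 v2=B4 downbeat M3
bar 3: v0=A3 v1=C4 v2=C5 downbeat m3
bar 4: v0=G3 v1=E4 v2=B4 downbeat M3
bar 5: v0=A3 v1=A4 v2=E5 downbeat P5
  -> R2 @ bar 1 tick 0 v(0, 1): A3/A4 P8 -> F3/C4 P5 similar
  -> R4 @ bar 1 tick 0 v(0, 2): F3/E4 M7 untreated
  -> R2 @ bar 2 tick 0 v(1, 2): C4/E4 M3 -> E4/B4 P5 similar
  -> R1 @ bar 5 tick 0 v(1, 2): E4/B4 P5 -> A4/E5 P5 similar
  -> R2 @ bar 5 tick 0 v(0, 1): G3/E4 M6 -> A3/A4 P8 similar
  -> R2 @ bar 5 tick 0 v(0, 2): G3/B4 M3 -> A3/E5 P5 similar

(1, 0, R2, (0, 1))
(1, 0, R4, (0, 2))
(2, 0, R2, (1, 2))
(5, 0, R1, (1, 2))
(5, 0, R2, (0, 1))
(5, 0, R2, (0, 2))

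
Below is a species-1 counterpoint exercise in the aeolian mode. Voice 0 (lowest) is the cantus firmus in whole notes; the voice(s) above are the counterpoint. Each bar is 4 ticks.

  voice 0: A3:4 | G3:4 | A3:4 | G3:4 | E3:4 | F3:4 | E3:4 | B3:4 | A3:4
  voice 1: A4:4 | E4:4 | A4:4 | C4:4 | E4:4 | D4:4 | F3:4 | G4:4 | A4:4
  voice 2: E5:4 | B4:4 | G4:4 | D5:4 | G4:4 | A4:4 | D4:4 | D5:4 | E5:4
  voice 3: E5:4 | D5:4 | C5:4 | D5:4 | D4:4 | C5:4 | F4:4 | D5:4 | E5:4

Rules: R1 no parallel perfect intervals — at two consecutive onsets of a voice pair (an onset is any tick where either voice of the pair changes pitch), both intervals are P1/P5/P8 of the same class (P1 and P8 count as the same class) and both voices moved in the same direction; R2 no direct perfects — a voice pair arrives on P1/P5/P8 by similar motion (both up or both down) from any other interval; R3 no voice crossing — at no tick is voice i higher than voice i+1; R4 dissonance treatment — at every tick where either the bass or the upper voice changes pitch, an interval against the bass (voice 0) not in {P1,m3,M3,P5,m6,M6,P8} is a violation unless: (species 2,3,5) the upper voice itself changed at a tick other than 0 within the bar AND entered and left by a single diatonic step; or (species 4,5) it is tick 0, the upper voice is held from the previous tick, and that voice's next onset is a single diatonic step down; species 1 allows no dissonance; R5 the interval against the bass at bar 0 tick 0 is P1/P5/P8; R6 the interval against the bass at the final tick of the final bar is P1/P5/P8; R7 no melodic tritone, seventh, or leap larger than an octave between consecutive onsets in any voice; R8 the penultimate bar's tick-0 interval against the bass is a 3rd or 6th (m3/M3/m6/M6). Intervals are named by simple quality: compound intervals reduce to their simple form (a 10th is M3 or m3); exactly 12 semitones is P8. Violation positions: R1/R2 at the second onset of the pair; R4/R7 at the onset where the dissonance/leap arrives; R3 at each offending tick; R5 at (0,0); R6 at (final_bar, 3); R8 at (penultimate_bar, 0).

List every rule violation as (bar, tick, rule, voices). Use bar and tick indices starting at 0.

(1, 0, R1, (0, 3))
(1, 0, R1, (1, 2))
(2, 0, R2, (0, 1))
(2, 0, R3, (1, 2))
(2, 0, R4, (0, 2))
(2, 1, R3, (1, 2))
(2, 2, R3, (1, 2))
(2, 3, R3, (1, 2))
(3, 0, R2, (2, 3))
(3, 0, R4, (0, 1))
(4, 0, R3, (2, 3))
(4, 0, R4, (0, 3))
(4, 1, R3, (2, 3))
(4, 2, R3, (2, 3))
(4, 3, R3, (2, 3))
(5, 0, R2, (0, 3))
(5, 0, R7, (3,))
(6, 0, R2, (1, 3))
(6, 0, R4, (0, 1))
(6, 0, R4, (0, 2))
(6, 0, R4, (0, 3))
(7, 0, R2, (1, 2))
(7, 0, R2, (1, 3))
(7, 0, R2, (2, 3))
(7, 0, R7, (1,))
(8, 0, R1, (1, 2))
(8, 0, R1, (1, 3))
(8, 0, R1, (2, 3))

bar 0: v0=A3 v1=A4 v2=E5 v3=E5 downbeat P5
bar 1: v0=G3 v1=E4 v2=B4 v3=D5 downbeat P5
bar 2: v0=A3 v1=A4 v2=G4 v3=C5 downbeat m3
bar 3: v0=G3 v1=C4 v2=D5 v3=D5 downbeat P5
bar 4: v0=E3 v1=E4 v2=G4 v3=D4 downbeat m7
bar 5: v0=F3 v1=D4 v2=A4 v3=C5 downbeat P5
bar 6: v0=E3 v1=F3 v2=D4 v3=F4 downbeat m2
bar 7: v0=B3 v1=G4 v2=D5 v3=D5 downbeat m3
bar 8: v0=A3 v1=A4 v2=E5 v3=E5 downbeat P5
  -> R1 @ bar 1 tick 0 v(0, 3): A3/E5 P5 -> G3/D5 P5 similar
  -> R1 @ bar 1 tick 0 v(1, 2): A4/E5 P5 -> E4/B4 P5 similar
  -> R2 @ bar 2 tick 0 v(0, 1): G3/E4 M6 -> A3/A4 P8 similar
  -> R3 @ bar 2 tick 0 v(1, 2): A4 above G4
  -> R4 @ bar 2 tick 0 v(0, 2): A3/G4 m7 untreated
  -> R3 @ bar 2 tick 1 v(1, 2): A4 above G4
  -> R3 @ bar 2 tick 2 v(1, 2): A4 above G4
  -> R3 @ bar 2 tick 3 v(1, 2): A4 above G4
  -> R2 @ bar 3 tick 0 v(2, 3): G4/C5 P4 -> D5/D5 P1 similar
  -> R4 @ bar 3 tick 0 v(0, 1): G3/C4 P4 untreated
  -> R3 @ bar 4 tick 0 v(2, 3): G4 above D4
  -> R4 @ bar 4 tick 0 v(0, 3): E3/D4 m7 untreated
  -> R3 @ bar 4 tick 1 v(2, 3): G4 above D4
  -> R3 @ bar 4 tick 2 v(2, 3): G4 above D4
  -> R3 @ bar 4 tick 3 v(2, 3): G4 above D4
  -> R2 @ bar 5 tick 0 v(0, 3): E3/D4 m7 -> F3/C5 P5 similar
  -> R7 @ bar 5 tick 0 v(3,): D4->C5 leap 10st
  -> R2 @ bar 6 tick 0 v(1, 3): D4/C5 m7 -> F3/F4 P8 similar
  -> R4 @ bar 6 tick 0 v(0, 1): E3/F3 m2 untreated
  -> R4 @ bar 6 tick 0 v(0, 2): E3/D4 m7 untreated
  -> R4 @ bar 6 tick 0 v(0, 3): E3/F4 m2 untreated
  -> R2 @ bar 7 tick 0 v(1, 2): F3/D4 M6 -> G4/D5 P5 similar
  -> R2 @ bar 7 tick 0 v(1, 3): F3/F4 P8 -> G4/D5 P5 similar
  -> R2 @ bar 7 tick 0 v(2, 3): D4/F4 m3 -> D5/D5 P1 similar
  -> R7 @ bar 7 tick 0 v(1,): F3->G4 leap 14st
  -> R1 @ bar 8 tick 0 v(1, 2): G4/D5 P5 -> A4/E5 P5 similar
  -> R1 @ bar 8 tick 0 v(1, 3): G4/D5 P5 -> A4/E5 P5 similar
  -> R1 @ bar 8 tick 0 v(2, 3): D5/D5 P1 -> E5/E5 P1 similar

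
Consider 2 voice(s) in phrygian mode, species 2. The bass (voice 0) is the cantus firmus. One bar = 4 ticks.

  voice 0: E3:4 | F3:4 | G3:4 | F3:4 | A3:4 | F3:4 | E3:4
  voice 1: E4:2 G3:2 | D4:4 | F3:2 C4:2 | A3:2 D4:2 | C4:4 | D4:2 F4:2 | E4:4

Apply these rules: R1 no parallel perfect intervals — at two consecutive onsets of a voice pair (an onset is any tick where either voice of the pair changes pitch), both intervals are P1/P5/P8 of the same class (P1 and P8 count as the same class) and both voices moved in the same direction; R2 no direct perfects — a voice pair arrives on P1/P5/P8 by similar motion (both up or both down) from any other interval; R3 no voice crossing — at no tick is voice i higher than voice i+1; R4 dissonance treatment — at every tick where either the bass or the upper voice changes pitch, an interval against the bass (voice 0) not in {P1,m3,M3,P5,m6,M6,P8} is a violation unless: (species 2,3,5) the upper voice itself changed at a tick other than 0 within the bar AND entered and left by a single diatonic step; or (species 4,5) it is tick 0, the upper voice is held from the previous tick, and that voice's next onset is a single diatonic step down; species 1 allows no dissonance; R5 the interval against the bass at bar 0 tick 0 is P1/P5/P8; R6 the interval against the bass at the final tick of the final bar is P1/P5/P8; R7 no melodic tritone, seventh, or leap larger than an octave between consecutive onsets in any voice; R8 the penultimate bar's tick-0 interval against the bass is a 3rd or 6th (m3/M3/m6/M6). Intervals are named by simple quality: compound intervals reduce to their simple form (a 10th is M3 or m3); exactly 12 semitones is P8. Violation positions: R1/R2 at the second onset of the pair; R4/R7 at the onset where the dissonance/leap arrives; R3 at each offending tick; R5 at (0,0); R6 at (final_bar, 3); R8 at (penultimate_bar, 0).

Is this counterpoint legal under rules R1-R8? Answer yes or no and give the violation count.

bar 0: v0=E3 v1=E4 (P8)
bar 1: v0=F3 v1=D4 (M6)
bar 2: v0=G3 v1=F3 (M2)
bar 3: v0=F3 v1=A3 (M3)
bar 4: v0=A3 v1=C4 (m3)
bar 5: v0=F3 v1=D4 (M6)
bar 6: v0=E3 v1=E4 (P8)
  R3 @ bar2.0: G3 above F3
  R4 @ bar2.0: G3/F3 M2 untreated
  R3 @ bar2.1: G3 above F3
  R4 @ bar2.2: G3/C4 P4 untreated
  R1 @ bar6.0: F3/F4 P8 -> E3/E4 P8 similar

No (5 violations)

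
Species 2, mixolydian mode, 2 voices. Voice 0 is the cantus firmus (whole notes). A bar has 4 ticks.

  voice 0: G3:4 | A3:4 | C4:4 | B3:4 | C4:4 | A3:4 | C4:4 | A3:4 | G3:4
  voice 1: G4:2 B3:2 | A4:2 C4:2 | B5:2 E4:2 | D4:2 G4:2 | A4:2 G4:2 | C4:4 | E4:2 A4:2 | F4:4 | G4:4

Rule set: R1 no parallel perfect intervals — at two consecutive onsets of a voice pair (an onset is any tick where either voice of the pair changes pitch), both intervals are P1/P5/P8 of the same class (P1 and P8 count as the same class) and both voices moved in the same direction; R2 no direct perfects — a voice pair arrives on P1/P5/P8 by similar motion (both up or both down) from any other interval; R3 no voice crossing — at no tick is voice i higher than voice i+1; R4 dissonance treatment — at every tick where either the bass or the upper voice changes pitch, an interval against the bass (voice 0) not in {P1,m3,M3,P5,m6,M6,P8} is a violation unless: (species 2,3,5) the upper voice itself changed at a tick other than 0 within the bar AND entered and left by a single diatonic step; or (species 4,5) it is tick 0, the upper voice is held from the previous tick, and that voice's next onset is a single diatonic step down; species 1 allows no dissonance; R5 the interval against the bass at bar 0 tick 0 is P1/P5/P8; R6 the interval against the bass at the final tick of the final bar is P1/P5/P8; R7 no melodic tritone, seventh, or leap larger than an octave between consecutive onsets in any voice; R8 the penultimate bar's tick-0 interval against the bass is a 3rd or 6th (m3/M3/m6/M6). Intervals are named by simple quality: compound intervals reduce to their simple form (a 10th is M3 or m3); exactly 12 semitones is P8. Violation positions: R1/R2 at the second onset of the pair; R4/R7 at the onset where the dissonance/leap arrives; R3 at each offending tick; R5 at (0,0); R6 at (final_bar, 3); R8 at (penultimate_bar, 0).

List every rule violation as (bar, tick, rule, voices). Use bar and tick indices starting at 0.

bar 0: v0=G3 v1=G4 downbeat P8
bar 1: v0=A3 v1=A4 downbeat P8
bar 2: v0=C4 v1=B5 downbeat M7
bar 3: v0=B3 v1=D4 downbeat m3
bar 4: v0=C4 v1=A4 downbeat M6
bar 5: v0=A3 v1=C4 downbeat m3
bar 6: v0=C4 v1=E4 downbeat M3
bar 7: v0=A3 v1=F4 downbeat m6
bar 8: v0=G3 v1=G4 downbeat P8
  -> R2 @ bar 1 tick 0 v(0, 1): G3/B3 M3 -> A3/A4 P8 similar
  -> R7 @ bar 1 tick 0 v(1,): B3->A4 leap 10st
  -> R4 @ bar 2 tick 0 v(0, 1): C4/B5 M7 untreated
  -> R7 @ bar 2 tick 0 v(1,): C4->B5 leap 23st
  -> R7 @ bar 2 tick 2 v(1,): B5->E4 leap 19st

(1, 0, R2, (0, 1))
(1, 0, R7, (1,))
(2, 0, R4, (0, 1))
(2, 0, R7, (1,))
(2, 2, R7, (1,))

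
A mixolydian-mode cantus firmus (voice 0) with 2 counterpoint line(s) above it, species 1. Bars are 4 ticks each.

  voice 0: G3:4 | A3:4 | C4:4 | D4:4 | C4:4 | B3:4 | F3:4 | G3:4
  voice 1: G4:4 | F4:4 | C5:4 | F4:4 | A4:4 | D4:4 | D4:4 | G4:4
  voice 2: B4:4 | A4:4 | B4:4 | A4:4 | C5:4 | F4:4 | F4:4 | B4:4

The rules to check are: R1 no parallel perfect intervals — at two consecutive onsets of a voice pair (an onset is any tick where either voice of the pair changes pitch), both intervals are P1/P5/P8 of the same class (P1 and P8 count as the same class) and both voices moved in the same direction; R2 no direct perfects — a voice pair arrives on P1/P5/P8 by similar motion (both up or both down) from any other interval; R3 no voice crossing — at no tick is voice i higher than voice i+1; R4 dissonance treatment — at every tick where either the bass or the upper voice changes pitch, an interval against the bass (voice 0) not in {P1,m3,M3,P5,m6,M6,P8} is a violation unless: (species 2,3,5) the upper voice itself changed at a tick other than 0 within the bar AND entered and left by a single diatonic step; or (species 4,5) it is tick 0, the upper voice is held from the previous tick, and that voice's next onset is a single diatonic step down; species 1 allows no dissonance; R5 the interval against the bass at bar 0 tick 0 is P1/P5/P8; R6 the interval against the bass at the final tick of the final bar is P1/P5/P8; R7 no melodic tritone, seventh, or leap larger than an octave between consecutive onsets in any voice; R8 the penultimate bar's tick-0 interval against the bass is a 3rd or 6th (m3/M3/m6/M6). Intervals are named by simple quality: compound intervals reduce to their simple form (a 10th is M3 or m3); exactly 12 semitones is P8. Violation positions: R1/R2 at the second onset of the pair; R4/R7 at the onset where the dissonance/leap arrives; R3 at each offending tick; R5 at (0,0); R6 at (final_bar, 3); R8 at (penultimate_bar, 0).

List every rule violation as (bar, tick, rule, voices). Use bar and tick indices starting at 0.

(0, 0, R5, (0, 2))
(2, 0, R2, (0, 1))
(2, 0, R3, (1, 2))
(2, 0, R4, (0, 2))
(2, 1, R3, (1, 2))
(2, 2, R3, (1, 2))
(2, 3, R3, (1, 2))
(5, 0, R4, (0, 2))
(6, 0, R7, (0,))
(6, 0, R8, (0, 2))
(7, 0, R2, (0, 1))
(7, 0, R7, (2,))
(7, 3, R6, (0, 2))

bar 0: v0=G3 v1=G4 v2=B4 downbeat M3
bar 1: v0=A3 v1=F4 v2=A4 downbeat P8
bar 2: v0=C4 v1=C5 v2=B4 downbeat M7
bar 3: v0=D4 v1=F4 v2=A4 downbeat P5
bar 4: v0=C4 v1=A4 v2=C5 downbeat P8
bar 5: v0=B3 v1=D4 v2=F4 downbeat TT
bar 6: v0=F3 v1=D4 v2=F4 downbeat P8
bar 7: v0=G3 v1=G4 v2=B4 downbeat M3
  -> R5 @ bar 0 tick 0 v(0, 2): opens on M3
  -> R2 @ bar 2 tick 0 v(0, 1): A3/F4 m6 -> C4/C5 P8 similar
  -> R3 @ bar 2 tick 0 v(1, 2): C5 above B4
  -> R4 @ bar 2 tick 0 v(0, 2): C4/B4 M7 untreated
  -> R3 @ bar 2 tick 1 v(1, 2): C5 above B4
  -> R3 @ bar 2 tick 2 v(1, 2): C5 above B4
  -> R3 @ bar 2 tick 3 v(1, 2): C5 above B4
  -> R4 @ bar 5 tick 0 v(0, 2): B3/F4 TT untreated
  -> R7 @ bar 6 tick 0 v(0,): B3->F3 leap 6st
  -> R8 @ bar 6 tick 0 v(0, 2): penult P8 not 3rd/6th
  -> R2 @ bar 7 tick 0 v(0, 1): F3/D4 M6 -> G3/G4 P8 similar
  -> R7 @ bar 7 tick 0 v(2,): F4->B4 leap 6st
  -> R6 @ bar 7 tick 3 v(0, 2): closes on M3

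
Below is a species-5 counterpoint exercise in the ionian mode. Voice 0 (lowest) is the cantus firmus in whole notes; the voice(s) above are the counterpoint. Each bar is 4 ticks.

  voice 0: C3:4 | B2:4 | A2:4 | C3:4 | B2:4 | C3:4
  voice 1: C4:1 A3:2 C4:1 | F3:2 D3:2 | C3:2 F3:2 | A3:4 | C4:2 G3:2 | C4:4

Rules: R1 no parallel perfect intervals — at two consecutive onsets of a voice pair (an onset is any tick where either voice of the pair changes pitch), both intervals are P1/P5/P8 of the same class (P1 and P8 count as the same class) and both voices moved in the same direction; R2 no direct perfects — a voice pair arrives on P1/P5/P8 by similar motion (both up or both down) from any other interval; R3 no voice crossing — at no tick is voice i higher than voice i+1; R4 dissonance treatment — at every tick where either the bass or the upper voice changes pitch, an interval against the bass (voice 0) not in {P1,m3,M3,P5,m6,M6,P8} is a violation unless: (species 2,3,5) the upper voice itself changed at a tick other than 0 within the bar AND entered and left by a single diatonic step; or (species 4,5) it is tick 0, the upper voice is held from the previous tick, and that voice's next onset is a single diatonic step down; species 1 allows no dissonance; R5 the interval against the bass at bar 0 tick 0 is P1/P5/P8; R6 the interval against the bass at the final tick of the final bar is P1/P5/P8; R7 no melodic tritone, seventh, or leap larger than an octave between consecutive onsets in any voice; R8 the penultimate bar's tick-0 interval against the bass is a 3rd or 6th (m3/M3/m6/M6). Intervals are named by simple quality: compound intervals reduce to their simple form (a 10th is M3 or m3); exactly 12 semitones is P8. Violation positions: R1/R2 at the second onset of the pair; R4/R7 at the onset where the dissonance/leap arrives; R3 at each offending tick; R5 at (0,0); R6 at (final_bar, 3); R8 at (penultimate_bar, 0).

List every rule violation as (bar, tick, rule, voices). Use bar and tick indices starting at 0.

(1, 0, R4, (0, 1))
(4, 0, R4, (0, 1))
(4, 0, R8, (0, 1))
(5, 0, R2, (0, 1))

bar 0: v0=C3 v1=C4 downbeat P8
bar 1: v0=B2 v1=F3 downbeat TT
bar 2: v0=A2 v1=C3 downbeat m3
bar 3: v0=C3 v1=A3 downbeat M6
bar 4: v0=B2 v1=C4 downbeat m2
bar 5: v0=C3 v1=C4 downbeat P8
  -> R4 @ bar 1 tick 0 v(0, 1): B2/F3 TT untreated
  -> R4 @ bar 4 tick 0 v(0, 1): B2/C4 m2 untreated
  -> R8 @ bar 4 tick 0 v(0, 1): penult m2 not 3rd/6th
  -> R2 @ bar 5 tick 0 v(0, 1): B2/G3 m6 -> C3/C4 P8 similar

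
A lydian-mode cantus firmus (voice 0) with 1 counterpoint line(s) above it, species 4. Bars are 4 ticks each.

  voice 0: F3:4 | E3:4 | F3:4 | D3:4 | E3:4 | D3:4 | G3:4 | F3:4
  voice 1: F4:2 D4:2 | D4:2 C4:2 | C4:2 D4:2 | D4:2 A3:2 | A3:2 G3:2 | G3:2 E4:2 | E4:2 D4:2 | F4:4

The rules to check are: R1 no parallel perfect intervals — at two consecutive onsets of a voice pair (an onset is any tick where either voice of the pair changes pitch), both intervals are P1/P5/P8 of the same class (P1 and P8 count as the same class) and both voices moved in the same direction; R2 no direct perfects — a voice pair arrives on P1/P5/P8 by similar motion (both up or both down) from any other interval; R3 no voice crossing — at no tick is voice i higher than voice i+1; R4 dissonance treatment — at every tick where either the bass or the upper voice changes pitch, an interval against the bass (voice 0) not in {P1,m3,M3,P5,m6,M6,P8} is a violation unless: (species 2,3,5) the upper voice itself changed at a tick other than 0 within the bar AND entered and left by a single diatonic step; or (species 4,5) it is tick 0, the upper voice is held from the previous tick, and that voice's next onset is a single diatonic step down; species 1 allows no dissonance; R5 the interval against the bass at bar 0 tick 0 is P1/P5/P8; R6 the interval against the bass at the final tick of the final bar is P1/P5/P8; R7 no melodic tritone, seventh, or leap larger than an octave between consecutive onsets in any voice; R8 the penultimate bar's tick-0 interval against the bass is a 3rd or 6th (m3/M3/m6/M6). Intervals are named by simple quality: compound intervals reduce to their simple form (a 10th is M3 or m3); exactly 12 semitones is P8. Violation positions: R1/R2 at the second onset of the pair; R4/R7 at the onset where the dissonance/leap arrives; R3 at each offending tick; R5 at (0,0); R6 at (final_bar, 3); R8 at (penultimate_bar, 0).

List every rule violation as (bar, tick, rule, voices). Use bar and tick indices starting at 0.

(5, 0, R4, (0, 1))
(5, 2, R4, (0, 1))

bar 0: v0=F3 v1=F4 downbeat P8
bar 1: v0=E3 v1=D4 downbeat m7
bar 2: v0=F3 v1=C4 downbeat P5
bar 3: v0=D3 v1=D4 downbeat P8
bar 4: v0=E3 v1=A3 downbeat P4
bar 5: v0=D3 v1=G3 downbeat P4
bar 6: v0=G3 v1=E4 downbeat M6
bar 7: v0=F3 v1=F4 downbeat P8
  -> R4 @ bar 5 tick 0 v(0, 1): D3/G3 P4 untreated
  -> R4 @ bar 5 tick 2 v(0, 1): D3/E4 M2 untreated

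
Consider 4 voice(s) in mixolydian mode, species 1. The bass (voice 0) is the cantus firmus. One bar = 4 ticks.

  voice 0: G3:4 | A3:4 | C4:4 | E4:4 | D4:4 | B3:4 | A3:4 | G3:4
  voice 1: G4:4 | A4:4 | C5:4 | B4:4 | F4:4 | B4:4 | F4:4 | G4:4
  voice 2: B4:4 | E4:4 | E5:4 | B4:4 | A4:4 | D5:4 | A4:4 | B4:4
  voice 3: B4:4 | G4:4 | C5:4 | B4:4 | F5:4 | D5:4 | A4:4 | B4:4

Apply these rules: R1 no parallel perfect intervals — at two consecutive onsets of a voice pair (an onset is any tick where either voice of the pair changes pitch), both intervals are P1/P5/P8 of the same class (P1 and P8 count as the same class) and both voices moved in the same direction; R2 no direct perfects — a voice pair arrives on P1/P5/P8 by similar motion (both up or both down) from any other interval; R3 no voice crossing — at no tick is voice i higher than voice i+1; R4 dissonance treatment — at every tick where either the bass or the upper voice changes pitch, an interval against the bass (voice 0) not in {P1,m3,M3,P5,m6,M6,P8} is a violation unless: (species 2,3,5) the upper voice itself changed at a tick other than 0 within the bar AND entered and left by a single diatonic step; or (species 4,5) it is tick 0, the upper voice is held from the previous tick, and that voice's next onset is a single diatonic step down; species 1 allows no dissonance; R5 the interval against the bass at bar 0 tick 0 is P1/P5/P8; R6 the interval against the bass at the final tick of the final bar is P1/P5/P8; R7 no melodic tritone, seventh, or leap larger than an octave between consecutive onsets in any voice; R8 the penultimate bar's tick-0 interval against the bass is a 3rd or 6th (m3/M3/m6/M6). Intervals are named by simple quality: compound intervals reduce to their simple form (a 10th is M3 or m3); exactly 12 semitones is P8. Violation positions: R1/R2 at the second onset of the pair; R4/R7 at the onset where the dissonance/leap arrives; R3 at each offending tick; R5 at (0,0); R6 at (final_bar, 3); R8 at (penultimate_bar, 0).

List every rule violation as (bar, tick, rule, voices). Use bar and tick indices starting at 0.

bar 0: v0=G3 v1=G4 v2=B4 v3=B4 downbeat M3
bar 1: v0=A3 v1=A4 v2=E4 v3=G4 downbeat m7
bar 2: v0=C4 v1=C5 v2=E5 v3=C5 downbeat P8
bar 3: v0=E4 v1=B4 v2=B4 v3=B4 downbeat P5
bar 4: v0=D4 v1=F4 v2=A4 v3=F5 downbeat m3
bar 5: v0=B3 v1=B4 v2=D5 v3=D5 downbeat m3
bar 6: v0=A3 v1=F4 v2=A4 v3=A4 downbeat P8
bar 7: v0=G3 v1=G4 v2=B4 v3=B4 downbeat M3
  -> R5 @ bar 0 tick 0 v(0, 2): opens on M3
  -> R5 @ bar 0 tick 0 v(0, 3): opens on M3
  -> R1 @ bar 1 tick 0 v(0, 1): G3/G4 P8 -> A3/A4 P8 similar
  -> R3 @ bar 1 tick 0 v(1, 2): A4 above E4
  -> R4 @ bar 1 tick 0 v(0, 3): A3/G4 m7 untreated
  -> R3 @ bar 1 tick 1 v(1, 2): A4 above E4
  -> R3 @ bar 1 tick 2 v(1, 2): A4 above E4
  -> R3 @ bar 1 tick 3 v(1, 2): A4 above E4
  -> R1 @ bar 2 tick 0 v(0, 1): A3/A4 P8 -> C4/C5 P8 similar
  -> R2 @ bar 2 tick 0 v(0, 3): A3/G4 m7 -> C4/C5 P8 similar
  -> R2 @ bar 2 tick 0 v(1, 3): A4/G4 M2 -> C5/C5 P1 similar
  -> R3 @ bar 2 tick 0 v(2, 3): E5 above C5
  -> R3 @ bar 2 tick 1 v(2, 3): E5 above C5
  -> R3 @ bar 2 tick 2 v(2, 3): E5 above C5
  -> R3 @ bar 2 tick 3 v(2, 3): E5 above C5
  -> R1 @ bar 3 tick 0 v(1, 3): C5/C5 P1 -> B4/B4 P1 similar
  -> R2 @ bar 3 tick 0 v(1, 2): C5/E5 M3 -> B4/B4 P1 similar
  -> R2 @ bar 3 tick 0 v(2, 3): E5/C5 M3 -> B4/B4 P1 similar
  -> R1 @ bar 4 tick 0 v(0, 2): E4/B4 P5 -> D4/A4 P5 similar
  -> R7 @ bar 4 tick 0 v(1,): B4->F4 leap 6st
  -> R7 @ bar 4 tick 0 v(3,): B4->F5 leap 6st
  -> R7 @ bar 5 tick 0 v(1,): F4->B4 leap 6st
  -> R1 @ bar 6 tick 0 v(2, 3): D5/D5 P1 -> A4/A4 P1 similar
  -> R2 @ bar 6 tick 0 v(0, 2): B3/D5 m3 -> A3/A4 P8 similar
  -> R2 @ bar 6 tick 0 v(0, 3): B3/D5 m3 -> A3/A4 P8 similar
  -> R7 @ bar 6 tick 0 v(1,): B4->F4 leap 6st
  -> R8 @ bar 6 tick 0 v(0, 2): penult P8 not 3rd/6th
  -> R8 @ bar 6 tick 0 v(0, 3): penult P8 not 3rd/6th
  -> R1 @ bar 7 tick 0 v(2, 3): A4/A4 P1 -> B4/B4 P1 similar
  -> R6 @ bar 7 tick 3 v(0, 2): closes on M3
  -> R6 @ bar 7 tick 3 v(0, 3): closes on M3

(0, 0, R5, (0, 2))
(0, 0, R5, (0, 3))
(1, 0, R1, (0, 1))
(1, 0, R3, (1, 2))
(1, 0, R4, (0, 3))
(1, 1, R3, (1, 2))
(1, 2, R3, (1, 2))
(1, 3, R3, (1, 2))
(2, 0, R1, (0, 1))
(2, 0, R2, (0, 3))
(2, 0, R2, (1, 3))
(2, 0, R3, (2, 3))
(2, 1, R3, (2, 3))
(2, 2, R3, (2, 3))
(2, 3, R3, (2, 3))
(3, 0, R1, (1, 3))
(3, 0, R2, (1, 2))
(3, 0, R2, (2, 3))
(4, 0, R1, (0, 2))
(4, 0, R7, (1,))
(4, 0, R7, (3,))
(5, 0, R7, (1,))
(6, 0, R1, (2, 3))
(6, 0, R2, (0, 2))
(6, 0, R2, (0, 3))
(6, 0, R7, (1,))
(6, 0, R8, (0, 2))
(6, 0, R8, (0, 3))
(7, 0, R1, (2, 3))
(7, 3, R6, (0, 2))
(7, 3, R6, (0, 3))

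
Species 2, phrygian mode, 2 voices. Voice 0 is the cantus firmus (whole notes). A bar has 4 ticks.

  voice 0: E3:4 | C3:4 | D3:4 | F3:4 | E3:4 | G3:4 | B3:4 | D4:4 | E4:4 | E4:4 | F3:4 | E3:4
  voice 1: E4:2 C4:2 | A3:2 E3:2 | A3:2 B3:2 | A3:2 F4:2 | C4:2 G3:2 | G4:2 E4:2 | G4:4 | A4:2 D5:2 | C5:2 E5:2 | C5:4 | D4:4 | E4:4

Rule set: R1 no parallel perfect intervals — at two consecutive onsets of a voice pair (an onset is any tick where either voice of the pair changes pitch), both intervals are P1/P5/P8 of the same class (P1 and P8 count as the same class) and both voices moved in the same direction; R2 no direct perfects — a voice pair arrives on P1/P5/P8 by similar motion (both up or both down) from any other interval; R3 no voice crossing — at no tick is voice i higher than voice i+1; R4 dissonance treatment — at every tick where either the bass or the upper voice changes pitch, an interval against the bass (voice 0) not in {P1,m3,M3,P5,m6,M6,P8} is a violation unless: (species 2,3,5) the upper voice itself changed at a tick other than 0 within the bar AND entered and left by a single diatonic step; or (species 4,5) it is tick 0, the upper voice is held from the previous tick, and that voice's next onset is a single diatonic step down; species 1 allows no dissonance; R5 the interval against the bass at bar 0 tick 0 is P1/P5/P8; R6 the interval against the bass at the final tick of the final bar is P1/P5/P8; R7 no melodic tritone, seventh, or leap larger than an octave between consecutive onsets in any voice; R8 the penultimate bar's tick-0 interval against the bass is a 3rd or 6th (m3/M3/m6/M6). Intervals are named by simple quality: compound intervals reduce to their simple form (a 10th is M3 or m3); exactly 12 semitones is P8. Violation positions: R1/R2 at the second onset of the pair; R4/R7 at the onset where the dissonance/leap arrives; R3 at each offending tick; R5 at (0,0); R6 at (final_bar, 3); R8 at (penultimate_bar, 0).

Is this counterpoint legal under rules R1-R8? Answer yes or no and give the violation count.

bar 0: v0=E3 v1=E4 (P8)
bar 1: v0=C3 v1=A3 (M6)
bar 2: v0=D3 v1=A3 (P5)
bar 3: v0=F3 v1=A3 (M3)
bar 4: v0=E3 v1=C4 (m6)
bar 5: v0=G3 v1=G4 (P8)
bar 6: v0=B3 v1=G4 (m6)
bar 7: v0=D4 v1=A4 (P5)
bar 8: v0=E4 v1=C5 (m6)
bar 9: v0=E4 v1=C5 (m6)
bar 10: v0=F3 v1=D4 (M6)
bar 11: v0=E3 v1=E4 (P8)
  R2 @ bar2.0: C3/E3 M3 -> D3/A3 P5 similar
  R2 @ bar5.0: E3/G3 m3 -> G3/G4 P8 similar
  R2 @ bar7.0: B3/G4 m6 -> D4/A4 P5 similar
  R7 @ bar10.0: E4->F3 leap 11st
  R7 @ bar10.0: C5->D4 leap 10st

No (5 violations)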